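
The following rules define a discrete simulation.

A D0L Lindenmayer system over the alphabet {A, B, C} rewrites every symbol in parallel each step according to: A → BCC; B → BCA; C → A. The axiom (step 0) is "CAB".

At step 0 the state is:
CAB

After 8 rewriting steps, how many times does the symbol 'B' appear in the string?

k=0  CAB
k=1  ABCCBCA
k=2  BCCBCAAABCAABCC
k=3  BCAAABCAABCCBCCBCCBCAABCCBCCBCAAA
k=4  BCAABCCBCCBCCBCAABCCBCCBCAAABCAAABCAAABCAABCCBCCBCAAABCAAABCAABCCBCCBCC
k=5  BCAABCCBCCBCAAABCAAABCAAABCAABCCBCCBCAAABCAAABCAABCCBCCBCC…AABCAAABCAABCCBCCBCCBCAABCCBCCBCCBCAABCCBCCBCAAABCAAABCAAA  (len 155)
k=6  BCAABCCBCCBCAAABCAAABCAABCCBCCBCCBCAABCCBCCBCCBCAABCCBCCBC…CAABCCBCCBCAAABCAAABCAABCCBCCBCCBCAABCCBCCBCCBCAABCCBCCBCC  (len 335)
k=7  BCAABCCBCCBCAAABCAAABCAABCCBCCBCCBCAABCCBCCBCCBCAABCCBCCBC…AAABCAAABCAABCCBCCBCAAABCAAABCAAABCAABCCBCCBCAAABCAAABCAAA  (len 729)
k=8  BCAABCCBCCBCAAABCAAABCAABCCBCCBCCBCAABCCBCCBCCBCAABCCBCCBC…CAABCCBCCBCAAABCAAABCAABCCBCCBCCBCAABCCBCCBCCBCAABCCBCCBCC  (len 1579)

425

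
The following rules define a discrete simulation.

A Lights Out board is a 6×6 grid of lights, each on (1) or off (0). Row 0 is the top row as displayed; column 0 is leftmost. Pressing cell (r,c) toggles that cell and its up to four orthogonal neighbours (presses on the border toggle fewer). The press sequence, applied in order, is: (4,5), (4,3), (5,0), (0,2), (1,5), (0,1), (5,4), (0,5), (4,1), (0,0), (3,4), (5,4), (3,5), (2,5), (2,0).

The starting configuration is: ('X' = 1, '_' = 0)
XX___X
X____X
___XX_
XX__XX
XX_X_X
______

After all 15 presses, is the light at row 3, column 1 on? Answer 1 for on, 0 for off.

0

t=0: XX___X
X____X
___XX_
XX__XX
XX_X_X
______
t=1: XX___X
X____X
___XX_
XX__X_
XX_XX_
_____X
t=2: XX___X
X____X
___XX_
XX_XX_
XXX___
___X_X
t=3: XX___X
X____X
___XX_
XX_XX_
_XX___
XX_X_X
t=4: X_XX_X
X_X__X
___XX_
XX_XX_
_XX___
XX_X_X
t=5: X_XX__
X_X_X_
___XXX
XX_XX_
_XX___
XX_X_X
t=6: _X_X__
XXX_X_
___XXX
XX_XX_
_XX___
XX_X_X
t=7: _X_X__
XXX_X_
___XXX
XX_XX_
_XX_X_
XX__X_
t=8: _X_XXX
XXX_XX
___XXX
XX_XX_
_XX_X_
XX__X_
t=9: _X_XXX
XXX_XX
___XXX
X__XX_
X___X_
X___X_
t=10: X__XXX
_XX_XX
___XXX
X__XX_
X___X_
X___X_
t=11: X__XXX
_XX_XX
___X_X
X____X
X_____
X___X_
t=12: X__XXX
_XX_XX
___X_X
X____X
X___X_
X__X_X
t=13: X__XXX
_XX_XX
___X__
X___X_
X___XX
X__X_X
t=14: X__XXX
_XX_X_
___XXX
X___XX
X___XX
X__X_X
t=15: X__XXX
XXX_X_
XX_XXX
____XX
X___XX
X__X_X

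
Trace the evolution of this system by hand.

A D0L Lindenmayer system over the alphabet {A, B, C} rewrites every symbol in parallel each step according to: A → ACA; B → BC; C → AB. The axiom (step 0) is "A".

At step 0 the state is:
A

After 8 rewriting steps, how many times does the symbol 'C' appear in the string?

0) A
1) ACA
2) ACAABACA
3) ACAABACAACABCACAABACA
4) ACAABACAACABCACAABACAACAABACABCABACAABACAACABCACAABACA
5) ACAABACAACABCACAABACAACAABACABCABACAABACAACABCACAABACAACAA…CABCACAABACAACABCACAABACAACAABACABCABACAABACAACABCACAABACA  (len 138)
6) ACAABACAACABCACAABACAACAABACABCABACAABACAACABCACAABACAACAA…CABCACAABACAACABCACAABACAACAABACABCABACAABACAACABCACAABACA  (len 351)
7) ACAABACAACABCACAABACAACAABACABCABACAABACAACABCACAABACAACAA…CABCACAABACAACABCACAABACAACAABACABCABACAABACAACABCACAABACA  (len 891)
8) ACAABACAACABCACAABACAACAABACABCABACAABACAACABCACAABACAACAA…CABCACAABACAACABCACAABACAACAABACABCABACAABACAACABCACAABACA  (len 2259)

639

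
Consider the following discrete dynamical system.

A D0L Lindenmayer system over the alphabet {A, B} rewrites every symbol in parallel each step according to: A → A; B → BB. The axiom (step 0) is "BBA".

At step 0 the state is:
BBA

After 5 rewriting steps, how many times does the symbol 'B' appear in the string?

k=0  BBA
k=1  BBBBA
k=2  BBBBBBBBA
k=3  BBBBBBBBBBBBBBBBA
k=4  BBBBBBBBBBBBBBBBBBBBBBBBBBBBBBBBA
k=5  BBBBBBBBBBBBBBBBBBBBBBBBBBBBBBBBBBBBBBBBBBBBBBBBBBBBBBBBBBBBBBBBA

64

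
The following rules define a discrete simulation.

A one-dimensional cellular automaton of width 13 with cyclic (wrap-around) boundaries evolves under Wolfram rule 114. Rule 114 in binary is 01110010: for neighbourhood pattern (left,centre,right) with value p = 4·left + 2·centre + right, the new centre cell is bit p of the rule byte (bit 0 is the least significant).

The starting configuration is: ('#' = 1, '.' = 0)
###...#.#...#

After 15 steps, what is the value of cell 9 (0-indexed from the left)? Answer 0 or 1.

0

[0] ###...#.#...#
[1] ..##.#.#.#.#.
[2] .#.##.#.#.#.#
[3] #.#.##.#.#.#.
[4] .#.#.##.#.#.#
[5] #.#.#.##.#.#.
[6] .#.#.#.##.#.#
[7] #.#.#.#.##.#.
[8] .#.#.#.#.##.#
[9] #.#.#.#.#.##.
[10] .#.#.#.#.#.##
[11] #.#.#.#.#.#.#
[12] ##.#.#.#.#.#.
[13] .##.#.#.#.#.#
[14] #.##.#.#.#.#.
[15] .#.##.#.#.#.#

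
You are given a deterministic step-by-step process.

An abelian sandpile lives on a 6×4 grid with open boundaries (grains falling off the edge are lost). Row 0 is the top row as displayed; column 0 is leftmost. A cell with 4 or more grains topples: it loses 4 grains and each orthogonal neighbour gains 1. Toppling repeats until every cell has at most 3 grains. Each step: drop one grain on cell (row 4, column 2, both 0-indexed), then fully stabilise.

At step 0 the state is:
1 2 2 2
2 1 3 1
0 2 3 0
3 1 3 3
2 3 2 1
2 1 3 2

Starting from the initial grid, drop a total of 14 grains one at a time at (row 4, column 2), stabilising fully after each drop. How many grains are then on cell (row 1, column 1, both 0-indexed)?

3

t=0: 1 2 2 2
2 1 3 1
0 2 3 0
3 1 3 3
2 3 2 1
2 1 3 2
t=1: 1 2 2 2
2 1 3 1
0 2 3 0
3 1 3 3
2 3 3 1
2 1 3 2
t=2: 1 2 3 2
2 2 0 2
0 3 1 2
3 3 2 0
3 0 3 3
2 3 0 3
t=3: 1 2 3 2
2 2 0 2
0 3 1 2
3 3 3 1
3 1 1 1
2 3 2 0
t=4: 1 2 3 2
2 2 0 2
0 3 1 2
3 3 3 1
3 1 2 1
2 3 2 0
t=5: 1 2 3 2
2 2 0 2
0 3 1 2
3 3 3 1
3 1 3 1
2 3 2 0
t=6: 1 2 3 2
2 3 0 2
2 0 3 2
1 3 1 2
2 1 3 2
0 2 0 1
t=7: 1 2 3 2
2 3 0 2
2 0 3 2
1 3 2 2
2 2 0 3
0 2 1 1
t=8: 1 2 3 2
2 3 0 2
2 0 3 2
1 3 2 2
2 2 1 3
0 2 1 1
t=9: 1 2 3 2
2 3 0 2
2 0 3 2
1 3 2 2
2 2 2 3
0 2 1 1
t=10: 1 2 3 2
2 3 0 2
2 0 3 2
1 3 2 2
2 2 3 3
0 2 1 1
t=11: 1 2 3 2
2 3 0 2
2 0 3 2
1 3 3 3
2 3 1 0
0 2 2 2
t=12: 1 2 3 2
2 3 0 2
2 0 3 2
1 3 3 3
2 3 2 0
0 2 2 2
t=13: 1 2 3 2
2 3 0 2
2 0 3 2
1 3 3 3
2 3 3 0
0 2 2 2
t=14: 1 2 3 2
2 3 1 3
2 2 1 0
2 1 3 1
3 1 2 2
0 3 3 2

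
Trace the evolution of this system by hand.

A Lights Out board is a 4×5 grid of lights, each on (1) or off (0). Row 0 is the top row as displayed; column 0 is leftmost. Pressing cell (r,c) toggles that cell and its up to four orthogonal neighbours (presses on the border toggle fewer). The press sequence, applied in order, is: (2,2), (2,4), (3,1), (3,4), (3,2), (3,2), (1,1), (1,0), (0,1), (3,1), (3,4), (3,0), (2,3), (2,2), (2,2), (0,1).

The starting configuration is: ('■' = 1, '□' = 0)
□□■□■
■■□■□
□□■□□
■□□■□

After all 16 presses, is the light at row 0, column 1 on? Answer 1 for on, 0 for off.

k=0  □□■□■
■■□■□
□□■□□
■□□■□
k=1  □□■□■
■■■■□
□■□■□
■□■■□
k=2  □□■□■
■■■■■
□■□□■
■□■■■
k=3  □□■□■
■■■■■
□□□□■
□■□■■
k=4  □□■□■
■■■■■
□□□□□
□■□□□
k=5  □□■□■
■■■■■
□□■□□
□□■■□
k=6  □□■□■
■■■■■
□□□□□
□■□□□
k=7  □■■□■
□□□■■
□■□□□
□■□□□
k=8  ■■■□■
■■□■■
■■□□□
□■□□□
k=9  □□□□■
■□□■■
■■□□□
□■□□□
k=10  □□□□■
■□□■■
■□□□□
■□■□□
k=11  □□□□■
■□□■■
■□□□■
■□■■■
k=12  □□□□■
■□□■■
□□□□■
□■■■■
k=13  □□□□■
■□□□■
□□■■□
□■■□■
k=14  □□□□■
■□■□■
□■□□□
□■□□■
k=15  □□□□■
■□□□■
□□■■□
□■■□■
k=16  ■■■□■
■■□□■
□□■■□
□■■□■

1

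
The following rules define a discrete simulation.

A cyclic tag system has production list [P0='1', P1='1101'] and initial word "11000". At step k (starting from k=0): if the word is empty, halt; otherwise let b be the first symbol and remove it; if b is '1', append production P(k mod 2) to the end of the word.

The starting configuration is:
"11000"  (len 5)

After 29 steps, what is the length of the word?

0) "11000"  (len 5)
1) "10001"  (len 5)
2) "00011101"  (len 8)
3) "0011101"  (len 7)
4) "011101"  (len 6)
5) "11101"  (len 5)
6) "11011101"  (len 8)
7) "10111011"  (len 8)
8) "01110111101"  (len 11)
9) "1110111101"  (len 10)
10) "1101111011101"  (len 13)
11) "1011110111011"  (len 13)
12) "0111101110111101"  (len 16)
13) "111101110111101"  (len 15)
14) "111011101111011101"  (len 18)
15) "110111011110111011"  (len 18)
16) "101110111101110111101"  (len 21)
17) "011101111011101111011"  (len 21)
18) "11101111011101111011"  (len 20)
19) "11011110111011110111"  (len 20)
20) "10111101110111101111101"  (len 23)
21) "01111011101111011111011"  (len 23)
22) "1111011101111011111011"  (len 22)
23) "1110111011110111110111"  (len 22)
24) "1101110111101111101111101"  (len 25)
25) "1011101111011111011111011"  (len 25)
26) "0111011110111110111110111101"  (len 28)
27) "111011110111110111110111101"  (len 27)
28) "110111101111101111101111011101"  (len 30)
29) "101111011111011111011110111011"  (len 30)

30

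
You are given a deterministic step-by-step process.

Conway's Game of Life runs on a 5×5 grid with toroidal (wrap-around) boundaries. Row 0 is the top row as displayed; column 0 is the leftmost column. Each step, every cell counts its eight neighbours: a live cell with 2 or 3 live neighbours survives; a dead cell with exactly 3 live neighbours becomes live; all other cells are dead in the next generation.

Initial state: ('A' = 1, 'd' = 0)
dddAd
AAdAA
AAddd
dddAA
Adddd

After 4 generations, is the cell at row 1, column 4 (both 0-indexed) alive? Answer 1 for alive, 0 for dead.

0

gen 0: dddAd
AAdAA
AAddd
dddAA
Adddd
gen 1: dAAAd
dAdAd
dAddd
dAddA
dddAd
gen 2: dAdAA
AAdAd
dAddd
AdAdd
AAdAA
gen 3: ddddd
dAdAd
ddddA
ddAAd
ddddd
gen 4: ddddd
ddddd
ddddA
dddAd
ddddd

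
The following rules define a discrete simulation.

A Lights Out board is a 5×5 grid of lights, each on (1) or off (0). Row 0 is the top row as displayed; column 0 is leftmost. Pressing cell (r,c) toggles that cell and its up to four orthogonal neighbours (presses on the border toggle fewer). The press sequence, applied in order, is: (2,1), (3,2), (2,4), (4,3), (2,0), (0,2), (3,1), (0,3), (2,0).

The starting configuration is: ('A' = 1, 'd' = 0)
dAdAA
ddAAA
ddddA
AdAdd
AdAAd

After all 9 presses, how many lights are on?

gen 0: dAdAA
ddAAA
ddddA
AdAdd
AdAAd
gen 1: dAdAA
dAAAA
AAAdA
AAAdd
AdAAd
gen 2: dAdAA
dAAAA
AAddA
AddAd
AddAd
gen 3: dAdAA
dAAAd
AAdAd
AddAA
AddAd
gen 4: dAdAA
dAAAd
AAdAd
AdddA
AdAdA
gen 5: dAdAA
AAAAd
dddAd
ddddA
AdAdA
gen 6: ddAdA
AAdAd
dddAd
ddddA
AdAdA
gen 7: ddAdA
AAdAd
dAdAd
AAAdA
AAAdA
gen 8: dddAd
AAddd
dAdAd
AAAdA
AAAdA
gen 9: dddAd
dAddd
AddAd
dAAdA
AAAdA

11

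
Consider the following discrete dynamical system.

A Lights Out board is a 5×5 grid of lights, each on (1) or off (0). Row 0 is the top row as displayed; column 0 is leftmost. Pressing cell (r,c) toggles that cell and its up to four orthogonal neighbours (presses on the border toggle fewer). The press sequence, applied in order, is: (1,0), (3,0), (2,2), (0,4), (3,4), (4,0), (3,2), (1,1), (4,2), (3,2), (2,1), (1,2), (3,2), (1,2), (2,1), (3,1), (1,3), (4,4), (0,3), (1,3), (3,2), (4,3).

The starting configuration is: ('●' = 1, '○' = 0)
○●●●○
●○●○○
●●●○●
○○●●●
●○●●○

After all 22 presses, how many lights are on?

t=0: ○●●●○
●○●○○
●●●○●
○○●●●
●○●●○
t=1: ●●●●○
○●●○○
○●●○●
○○●●●
●○●●○
t=2: ●●●●○
○●●○○
●●●○●
●●●●●
○○●●○
t=3: ●●●●○
○●○○○
●○○●●
●●○●●
○○●●○
t=4: ●●●○●
○●○○●
●○○●●
●●○●●
○○●●○
t=5: ●●●○●
○●○○●
●○○●○
●●○○○
○○●●●
t=6: ●●●○●
○●○○●
●○○●○
○●○○○
●●●●●
t=7: ●●●○●
○●○○●
●○●●○
○○●●○
●●○●●
t=8: ●○●○●
●○●○●
●●●●○
○○●●○
●●○●●
t=9: ●○●○●
●○●○●
●●●●○
○○○●○
●○●○●
t=10: ●○●○●
●○●○●
●●○●○
○●●○○
●○○○●
t=11: ●○●○●
●●●○●
○○●●○
○○●○○
●○○○●
t=12: ●○○○●
●○○●●
○○○●○
○○●○○
●○○○●
t=13: ●○○○●
●○○●●
○○●●○
○●○●○
●○●○●
t=14: ●○●○●
●●●○●
○○○●○
○●○●○
●○●○●
t=15: ●○●○●
●○●○●
●●●●○
○○○●○
●○●○●
t=16: ●○●○●
●○●○●
●○●●○
●●●●○
●●●○●
t=17: ●○●●●
●○○●○
●○●○○
●●●●○
●●●○●
t=18: ●○●●●
●○○●○
●○●○○
●●●●●
●●●●○
t=19: ●○○○○
●○○○○
●○●○○
●●●●●
●●●●○
t=20: ●○○●○
●○●●●
●○●●○
●●●●●
●●●●○
t=21: ●○○●○
●○●●●
●○○●○
●○○○●
●●○●○
t=22: ●○○●○
●○●●●
●○○●○
●○○●●
●●●○●

15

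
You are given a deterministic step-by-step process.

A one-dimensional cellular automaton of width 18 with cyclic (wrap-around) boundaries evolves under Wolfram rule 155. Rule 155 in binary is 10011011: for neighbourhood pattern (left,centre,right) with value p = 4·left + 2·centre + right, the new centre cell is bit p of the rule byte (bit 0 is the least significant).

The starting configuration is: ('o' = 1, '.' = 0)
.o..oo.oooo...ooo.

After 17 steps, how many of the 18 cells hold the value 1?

k=0  .o..oo.oooo...ooo.
k=1  o.ooo..ooo.ooooo.o
k=2  ..oo.oooo..oooo..o
k=3  ooo..ooo.ooooo.oo.
k=4  oo.oooo..oooo..o..
k=5  o..ooo.ooooo.oo.oo
k=6  .oooo..oooo..o..oo
k=7  .ooo.ooooo.oo.ooo.
k=8  ooo..oooo..o..oo.o
k=9  oo.ooooo.oo.ooo..o
k=10  o..oooo..o..oo.ooo
k=11  .ooooo.oo.ooo..ooo
k=12  .oooo..o..oo.oooo.
k=13  oooo.oo.ooo..ooo.o
k=14  ooo..o..oo.oooo..o
k=15  oo.oo.ooo..ooo.ooo
k=16  o..o..oo.oooo..ooo
k=17  .oo.ooo..ooo.ooooo

13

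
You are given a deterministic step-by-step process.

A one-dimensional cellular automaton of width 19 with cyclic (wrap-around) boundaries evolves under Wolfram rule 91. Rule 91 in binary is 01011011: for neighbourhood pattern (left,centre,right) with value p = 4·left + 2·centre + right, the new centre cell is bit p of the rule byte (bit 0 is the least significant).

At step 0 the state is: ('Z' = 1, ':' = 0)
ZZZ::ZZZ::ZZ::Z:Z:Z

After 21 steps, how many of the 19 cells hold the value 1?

0) ZZZ::ZZZ::ZZ::Z:Z:Z
1) ::ZZZZ:ZZZZZZZ::::Z
2) ZZZ::Z:Z:::::ZZZZZ:
3) Z:ZZZ:::ZZZZZZ:::Z:
4) ::Z:ZZZZZ::::ZZZZ::
5) ZZ::Z:::ZZZZZZ::ZZZ
6) :ZZZ:ZZZZ::::ZZZZ::
7) ZZ:Z:Z::ZZZZZZ::ZZZ
8) :Z::::ZZZ::::ZZZZ::
9) Z:ZZZZZ:ZZZZZZ::ZZZ
10) Z:Z:::Z:Z::::ZZZZ::
11) :::ZZZ:::ZZZZZ::ZZZ
12) ZZZZ:ZZZZZ:::ZZZZ:Z
13) :::Z:Z:::ZZZZZ::Z:Z
14) ZZZ:::ZZZZ:::ZZZ:::
15) Z:ZZZZZ::ZZZZZ:ZZZZ
16) Z:Z:::ZZZZ:::Z:Z:::
17) :::ZZZZ::ZZZZ:::ZZZ
18) ZZZZ::ZZZZ::ZZZZZ:Z
19) :::ZZZZ::ZZZZ:::Z:Z
20) ZZZZ::ZZZZ::ZZZZ:::
21) Z::ZZZZ::ZZZZ::ZZZZ

13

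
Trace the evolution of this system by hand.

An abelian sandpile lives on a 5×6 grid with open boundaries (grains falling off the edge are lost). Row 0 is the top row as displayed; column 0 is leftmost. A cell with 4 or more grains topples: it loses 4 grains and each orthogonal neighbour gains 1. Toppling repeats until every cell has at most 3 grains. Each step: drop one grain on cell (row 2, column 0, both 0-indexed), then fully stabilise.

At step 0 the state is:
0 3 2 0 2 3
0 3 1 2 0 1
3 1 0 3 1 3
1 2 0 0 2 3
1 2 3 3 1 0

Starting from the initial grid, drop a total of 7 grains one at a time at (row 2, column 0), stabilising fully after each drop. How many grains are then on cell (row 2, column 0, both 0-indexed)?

2

k=0  0 3 2 0 2 3
0 3 1 2 0 1
3 1 0 3 1 3
1 2 0 0 2 3
1 2 3 3 1 0
k=1  0 3 2 0 2 3
1 3 1 2 0 1
0 2 0 3 1 3
2 2 0 0 2 3
1 2 3 3 1 0
k=2  0 3 2 0 2 3
1 3 1 2 0 1
1 2 0 3 1 3
2 2 0 0 2 3
1 2 3 3 1 0
k=3  0 3 2 0 2 3
1 3 1 2 0 1
2 2 0 3 1 3
2 2 0 0 2 3
1 2 3 3 1 0
k=4  0 3 2 0 2 3
1 3 1 2 0 1
3 2 0 3 1 3
2 2 0 0 2 3
1 2 3 3 1 0
k=5  0 3 2 0 2 3
2 3 1 2 0 1
0 3 0 3 1 3
3 2 0 0 2 3
1 2 3 3 1 0
k=6  0 3 2 0 2 3
2 3 1 2 0 1
1 3 0 3 1 3
3 2 0 0 2 3
1 2 3 3 1 0
k=7  0 3 2 0 2 3
2 3 1 2 0 1
2 3 0 3 1 3
3 2 0 0 2 3
1 2 3 3 1 0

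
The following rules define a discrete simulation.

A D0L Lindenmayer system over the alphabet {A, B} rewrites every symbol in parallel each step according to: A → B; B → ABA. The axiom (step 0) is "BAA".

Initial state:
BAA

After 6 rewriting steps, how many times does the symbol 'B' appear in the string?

k=0  BAA
k=1  ABABB
k=2  BABABABAABA
k=3  ABABABABABABABABBABAB
k=4  BABABABABABABABABABABABABABABABAABABABABABA
k=5  ABABABABABABABABABABABABABABABABABABABABABABABABABABABABABABABABBABABABABABABABABABAB
k=6  BABABABABABABABABABABABABABABABABABABABABABABABABABABABABA…ABABABABABABABAABABABABABABABABABABABABABABABABABABABABABA  (len 171)

85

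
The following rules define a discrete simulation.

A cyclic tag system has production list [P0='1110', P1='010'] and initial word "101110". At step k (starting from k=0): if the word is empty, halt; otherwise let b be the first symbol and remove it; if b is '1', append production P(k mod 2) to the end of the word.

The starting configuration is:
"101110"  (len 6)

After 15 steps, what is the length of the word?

t=0: "101110"  (len 6)
t=1: "011101110"  (len 9)
t=2: "11101110"  (len 8)
t=3: "11011101110"  (len 11)
t=4: "1011101110010"  (len 13)
t=5: "0111011100101110"  (len 16)
t=6: "111011100101110"  (len 15)
t=7: "110111001011101110"  (len 18)
t=8: "10111001011101110010"  (len 20)
t=9: "01110010111011100101110"  (len 23)
t=10: "1110010111011100101110"  (len 22)
t=11: "1100101110111001011101110"  (len 25)
t=12: "100101110111001011101110010"  (len 27)
t=13: "001011101110010111011100101110"  (len 30)
t=14: "01011101110010111011100101110"  (len 29)
t=15: "1011101110010111011100101110"  (len 28)

28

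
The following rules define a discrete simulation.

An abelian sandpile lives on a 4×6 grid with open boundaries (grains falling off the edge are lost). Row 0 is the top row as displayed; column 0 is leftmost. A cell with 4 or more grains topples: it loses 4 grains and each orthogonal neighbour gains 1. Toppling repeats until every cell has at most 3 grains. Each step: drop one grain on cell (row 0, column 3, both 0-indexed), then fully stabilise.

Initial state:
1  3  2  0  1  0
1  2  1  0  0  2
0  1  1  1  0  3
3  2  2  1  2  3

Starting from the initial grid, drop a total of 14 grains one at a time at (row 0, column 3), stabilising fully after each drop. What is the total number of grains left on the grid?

step 0: 1  3  2  0  1  0
1  2  1  0  0  2
0  1  1  1  0  3
3  2  2  1  2  3
step 1: 1  3  2  1  1  0
1  2  1  0  0  2
0  1  1  1  0  3
3  2  2  1  2  3
step 2: 1  3  2  2  1  0
1  2  1  0  0  2
0  1  1  1  0  3
3  2  2  1  2  3
step 3: 1  3  2  3  1  0
1  2  1  0  0  2
0  1  1  1  0  3
3  2  2  1  2  3
step 4: 1  3  3  0  2  0
1  2  1  1  0  2
0  1  1  1  0  3
3  2  2  1  2  3
step 5: 1  3  3  1  2  0
1  2  1  1  0  2
0  1  1  1  0  3
3  2  2  1  2  3
step 6: 1  3  3  2  2  0
1  2  1  1  0  2
0  1  1  1  0  3
3  2  2  1  2  3
step 7: 1  3  3  3  2  0
1  2  1  1  0  2
0  1  1  1  0  3
3  2  2  1  2  3
step 8: 2  0  1  1  3  0
1  3  2  2  0  2
0  1  1  1  0  3
3  2  2  1  2  3
step 9: 2  0  1  2  3  0
1  3  2  2  0  2
0  1  1  1  0  3
3  2  2  1  2  3
step 10: 2  0  1  3  3  0
1  3  2  2  0  2
0  1  1  1  0  3
3  2  2  1  2  3
step 11: 2  0  2  1  0  1
1  3  2  3  1  2
0  1  1  1  0  3
3  2  2  1  2  3
step 12: 2  0  2  2  0  1
1  3  2  3  1  2
0  1  1  1  0  3
3  2  2  1  2  3
step 13: 2  0  2  3  0  1
1  3  2  3  1  2
0  1  1  1  0  3
3  2  2  1  2  3
step 14: 2  0  3  1  1  1
1  3  3  0  2  2
0  1  1  2  0  3
3  2  2  1  2  3

39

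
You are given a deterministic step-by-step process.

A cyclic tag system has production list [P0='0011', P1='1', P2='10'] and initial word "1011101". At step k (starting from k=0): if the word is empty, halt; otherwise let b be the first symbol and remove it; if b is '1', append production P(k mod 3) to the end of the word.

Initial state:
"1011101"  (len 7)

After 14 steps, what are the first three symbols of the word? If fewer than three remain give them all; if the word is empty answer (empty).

gen 0: "1011101"  (len 7)
gen 1: "0111010011"  (len 10)
gen 2: "111010011"  (len 9)
gen 3: "1101001110"  (len 10)
gen 4: "1010011100011"  (len 13)
gen 5: "0100111000111"  (len 13)
gen 6: "100111000111"  (len 12)
gen 7: "001110001110011"  (len 15)
gen 8: "01110001110011"  (len 14)
gen 9: "1110001110011"  (len 13)
gen 10: "1100011100110011"  (len 16)
gen 11: "1000111001100111"  (len 16)
gen 12: "00011100110011110"  (len 17)
gen 13: "0011100110011110"  (len 16)
gen 14: "011100110011110"  (len 15)

011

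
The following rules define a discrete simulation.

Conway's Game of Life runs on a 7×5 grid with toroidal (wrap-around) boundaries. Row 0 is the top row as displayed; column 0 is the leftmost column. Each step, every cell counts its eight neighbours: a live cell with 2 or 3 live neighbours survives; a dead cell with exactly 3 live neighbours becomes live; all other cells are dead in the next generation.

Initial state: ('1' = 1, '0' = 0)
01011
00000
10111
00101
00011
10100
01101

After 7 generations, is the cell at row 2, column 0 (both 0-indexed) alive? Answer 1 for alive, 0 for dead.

step 0: 01011
00000
10111
00101
00011
10100
01101
step 1: 01011
01000
11101
01100
11101
10100
00001
step 2: 00111
00000
00010
00000
00001
00100
01101
step 3: 11101
00101
00000
00000
00000
11100
11001
step 4: 00100
00101
00000
00000
01000
00101
00000
step 5: 00010
00010
00000
00000
00000
00000
00010
step 6: 00111
00000
00000
00000
00000
00000
00000
step 7: 00010
00010
00000
00000
00000
00000
00010

0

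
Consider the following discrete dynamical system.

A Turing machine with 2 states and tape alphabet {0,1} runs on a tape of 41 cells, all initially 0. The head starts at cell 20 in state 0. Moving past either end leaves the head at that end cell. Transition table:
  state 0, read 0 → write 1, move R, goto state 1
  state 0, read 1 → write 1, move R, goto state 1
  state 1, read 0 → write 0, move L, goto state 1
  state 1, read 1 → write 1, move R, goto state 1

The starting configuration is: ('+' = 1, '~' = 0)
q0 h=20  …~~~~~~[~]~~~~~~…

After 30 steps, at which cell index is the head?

t=0: q0 h=20  …~~~~~~[~]~~~~~~…
t=1: q1 h=21  …~~~~~+[~]~~~~~~…
t=2: q1 h=20  …~~~~~~[+]~~~~~~…
t=3: q1 h=21  …~~~~~+[~]~~~~~~…
t=4: q1 h=20  …~~~~~~[+]~~~~~~…
t=5: q1 h=21  …~~~~~+[~]~~~~~~…
t=6: q1 h=20  …~~~~~~[+]~~~~~~…
t=7: q1 h=21  …~~~~~+[~]~~~~~~…
t=8: q1 h=20  …~~~~~~[+]~~~~~~…
t=9: q1 h=21  …~~~~~+[~]~~~~~~…
t=10: q1 h=20  …~~~~~~[+]~~~~~~…
t=11: q1 h=21  …~~~~~+[~]~~~~~~…
t=12: q1 h=20  …~~~~~~[+]~~~~~~…
t=13: q1 h=21  …~~~~~+[~]~~~~~~…
t=14: q1 h=20  …~~~~~~[+]~~~~~~…
t=15: q1 h=21  …~~~~~+[~]~~~~~~…
t=16: q1 h=20  …~~~~~~[+]~~~~~~…
t=17: q1 h=21  …~~~~~+[~]~~~~~~…
t=18: q1 h=20  …~~~~~~[+]~~~~~~…
t=19: q1 h=21  …~~~~~+[~]~~~~~~…
t=20: q1 h=20  …~~~~~~[+]~~~~~~…
t=21: q1 h=21  …~~~~~+[~]~~~~~~…
t=22: q1 h=20  …~~~~~~[+]~~~~~~…
t=23: q1 h=21  …~~~~~+[~]~~~~~~…
t=24: q1 h=20  …~~~~~~[+]~~~~~~…
t=25: q1 h=21  …~~~~~+[~]~~~~~~…
t=26: q1 h=20  …~~~~~~[+]~~~~~~…
t=27: q1 h=21  …~~~~~+[~]~~~~~~…
t=28: q1 h=20  …~~~~~~[+]~~~~~~…
t=29: q1 h=21  …~~~~~+[~]~~~~~~…
t=30: q1 h=20  …~~~~~~[+]~~~~~~…

20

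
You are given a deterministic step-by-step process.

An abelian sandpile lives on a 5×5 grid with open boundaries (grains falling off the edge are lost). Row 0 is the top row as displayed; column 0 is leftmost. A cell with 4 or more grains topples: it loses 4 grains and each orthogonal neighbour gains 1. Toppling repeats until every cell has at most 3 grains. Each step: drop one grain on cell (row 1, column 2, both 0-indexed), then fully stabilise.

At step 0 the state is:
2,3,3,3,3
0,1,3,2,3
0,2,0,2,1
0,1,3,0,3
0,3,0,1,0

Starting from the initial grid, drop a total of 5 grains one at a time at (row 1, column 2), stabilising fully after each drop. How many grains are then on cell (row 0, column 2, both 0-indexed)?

0) 2,3,3,3,3
0,1,3,2,3
0,2,0,2,1
0,1,3,0,3
0,3,0,1,0
1) 3,0,2,2,1
0,3,2,1,1
0,2,1,3,2
0,1,3,0,3
0,3,0,1,0
2) 3,0,2,2,1
0,3,3,1,1
0,2,1,3,2
0,1,3,0,3
0,3,0,1,0
3) 3,1,3,2,1
1,0,1,2,1
0,3,2,3,2
0,1,3,0,3
0,3,0,1,0
4) 3,1,3,2,1
1,0,2,2,1
0,3,2,3,2
0,1,3,0,3
0,3,0,1,0
5) 3,1,3,2,1
1,0,3,2,1
0,3,2,3,2
0,1,3,0,3
0,3,0,1,0

3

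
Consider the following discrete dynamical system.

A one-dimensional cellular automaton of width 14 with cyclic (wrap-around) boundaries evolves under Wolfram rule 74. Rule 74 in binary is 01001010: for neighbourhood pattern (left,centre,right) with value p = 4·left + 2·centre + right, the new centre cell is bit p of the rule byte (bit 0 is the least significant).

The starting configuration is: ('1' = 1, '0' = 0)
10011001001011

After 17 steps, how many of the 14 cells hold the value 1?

3

k=0  10011001001011
k=1  10111010010010
k=2  00101000100100
k=3  01000001001000
k=4  10000010010000
k=5  00000100100001
k=6  00001001000010
k=7  00010010000100
k=8  00100100001000
k=9  01001000010000
k=10  10010000100000
k=11  00100001000001
k=12  01000010000010
k=13  10000100000100
k=14  00001000001001
k=15  00010000010010
k=16  00100000100100
k=17  01000001001000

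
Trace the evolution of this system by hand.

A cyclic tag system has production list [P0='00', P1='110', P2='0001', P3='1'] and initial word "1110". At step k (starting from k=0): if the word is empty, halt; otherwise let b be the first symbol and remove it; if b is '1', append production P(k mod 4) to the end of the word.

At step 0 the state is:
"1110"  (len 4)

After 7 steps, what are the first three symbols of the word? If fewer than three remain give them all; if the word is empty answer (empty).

100

step 0: "1110"  (len 4)
step 1: "11000"  (len 5)
step 2: "1000110"  (len 7)
step 3: "0001100001"  (len 10)
step 4: "001100001"  (len 9)
step 5: "01100001"  (len 8)
step 6: "1100001"  (len 7)
step 7: "1000010001"  (len 10)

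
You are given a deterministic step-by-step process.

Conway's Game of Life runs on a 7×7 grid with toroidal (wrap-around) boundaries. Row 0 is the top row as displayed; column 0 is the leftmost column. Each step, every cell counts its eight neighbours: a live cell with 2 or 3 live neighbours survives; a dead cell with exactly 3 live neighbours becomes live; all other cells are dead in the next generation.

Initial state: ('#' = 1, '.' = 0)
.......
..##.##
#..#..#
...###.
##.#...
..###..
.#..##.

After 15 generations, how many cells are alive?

step 0: .......
..##.##
#..#..#
...###.
##.#...
..###..
.#..##.
step 1: ..##..#
#.#####
#......
.#.#.#.
.#...#.
#....#.
..#.##.
step 2: #......
#.#.##.
#......
###.#.#
###..#.
.#...#.
.##.##.
step 3: #.#....
#......
..#.#..
..##.#.
...###.
...#.#.
###.###
step 4: ..##.#.
...#...
.##.#..
..#..#.
.....##
##.....
#.#.##.
step 5: .##..##
.#.....
.##.#..
.######
##...##
##..#..
#.#.##.
step 6: ..#####
...#.#.
....#..
.......
.......
..###..
..#.#..
step 7: ..#...#
..#...#
....#..
.......
...#...
..#.#..
.#.....
step 8: ###....
...#.#.
.......
.......
...#...
..##...
.###...
step 9: #...#..
.##....
.......
.......
..##...
.#..#..
#......
step 10: #......
.#.....
.......
.......
..##...
.###...
##.....
step 11: #......
.......
.......
.......
.#.#...
#..#...
#......
step 12: .......
.......
.......
.......
..#....
###....
##....#
step 13: #......
.......
.......
.......
..#....
..#...#
..#...#
step 14: .......
.......
.......
.......
.......
.###...
##....#
step 15: #......
.......
.......
.......
..#....
.##....
##.....

6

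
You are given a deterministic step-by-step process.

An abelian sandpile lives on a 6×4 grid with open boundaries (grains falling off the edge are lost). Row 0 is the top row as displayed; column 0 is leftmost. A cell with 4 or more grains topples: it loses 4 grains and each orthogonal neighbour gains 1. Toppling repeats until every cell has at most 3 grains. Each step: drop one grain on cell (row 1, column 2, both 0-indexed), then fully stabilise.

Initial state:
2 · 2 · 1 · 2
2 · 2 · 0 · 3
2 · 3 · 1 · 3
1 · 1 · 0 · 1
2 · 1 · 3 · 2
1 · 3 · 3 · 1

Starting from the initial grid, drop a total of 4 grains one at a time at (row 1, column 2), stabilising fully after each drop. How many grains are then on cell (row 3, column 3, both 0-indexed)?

2

step 0: 2 · 2 · 1 · 2
2 · 2 · 0 · 3
2 · 3 · 1 · 3
1 · 1 · 0 · 1
2 · 1 · 3 · 2
1 · 3 · 3 · 1
step 1: 2 · 2 · 1 · 2
2 · 2 · 1 · 3
2 · 3 · 1 · 3
1 · 1 · 0 · 1
2 · 1 · 3 · 2
1 · 3 · 3 · 1
step 2: 2 · 2 · 1 · 2
2 · 2 · 2 · 3
2 · 3 · 1 · 3
1 · 1 · 0 · 1
2 · 1 · 3 · 2
1 · 3 · 3 · 1
step 3: 2 · 2 · 1 · 2
2 · 2 · 3 · 3
2 · 3 · 1 · 3
1 · 1 · 0 · 1
2 · 1 · 3 · 2
1 · 3 · 3 · 1
step 4: 2 · 2 · 2 · 3
2 · 3 · 1 · 1
2 · 3 · 3 · 0
1 · 1 · 0 · 2
2 · 1 · 3 · 2
1 · 3 · 3 · 1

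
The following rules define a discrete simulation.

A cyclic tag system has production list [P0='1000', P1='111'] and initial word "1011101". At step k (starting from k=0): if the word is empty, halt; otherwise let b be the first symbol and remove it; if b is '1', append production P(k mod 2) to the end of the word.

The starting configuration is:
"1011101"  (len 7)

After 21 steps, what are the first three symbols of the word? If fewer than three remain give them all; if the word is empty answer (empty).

010

[0] "1011101"  (len 7)
[1] "0111011000"  (len 10)
[2] "111011000"  (len 9)
[3] "110110001000"  (len 12)
[4] "10110001000111"  (len 14)
[5] "01100010001111000"  (len 17)
[6] "1100010001111000"  (len 16)
[7] "1000100011110001000"  (len 19)
[8] "000100011110001000111"  (len 21)
[9] "00100011110001000111"  (len 20)
[10] "0100011110001000111"  (len 19)
[11] "100011110001000111"  (len 18)
[12] "00011110001000111111"  (len 20)
[13] "0011110001000111111"  (len 19)
[14] "011110001000111111"  (len 18)
[15] "11110001000111111"  (len 17)
[16] "1110001000111111111"  (len 19)
[17] "1100010001111111111000"  (len 22)
[18] "100010001111111111000111"  (len 24)
[19] "000100011111111110001111000"  (len 27)
[20] "00100011111111110001111000"  (len 26)
[21] "0100011111111110001111000"  (len 25)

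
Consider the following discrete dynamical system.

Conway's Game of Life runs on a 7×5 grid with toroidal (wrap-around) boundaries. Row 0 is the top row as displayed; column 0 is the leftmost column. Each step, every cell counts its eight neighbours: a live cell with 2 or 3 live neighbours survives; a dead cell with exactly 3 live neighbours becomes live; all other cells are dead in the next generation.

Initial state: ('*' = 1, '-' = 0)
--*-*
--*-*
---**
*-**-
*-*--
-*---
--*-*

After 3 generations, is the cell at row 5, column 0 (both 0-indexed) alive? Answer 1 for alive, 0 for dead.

step 0: --*-*
--*-*
---**
*-**-
*-*--
-*---
--*-*
step 1: ***-*
*-*-*
**---
*-*--
*-***
****-
***--
step 2: -----
--*--
--**-
--*--
-----
-----
-----
step 3: -----
--**-
-***-
--**-
-----
-----
-----

0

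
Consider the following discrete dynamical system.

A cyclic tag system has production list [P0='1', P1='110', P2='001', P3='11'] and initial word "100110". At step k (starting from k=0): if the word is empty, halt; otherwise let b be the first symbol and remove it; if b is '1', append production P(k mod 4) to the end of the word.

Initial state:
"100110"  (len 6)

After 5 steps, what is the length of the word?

5

k=0  "100110"  (len 6)
k=1  "001101"  (len 6)
k=2  "01101"  (len 5)
k=3  "1101"  (len 4)
k=4  "10111"  (len 5)
k=5  "01111"  (len 5)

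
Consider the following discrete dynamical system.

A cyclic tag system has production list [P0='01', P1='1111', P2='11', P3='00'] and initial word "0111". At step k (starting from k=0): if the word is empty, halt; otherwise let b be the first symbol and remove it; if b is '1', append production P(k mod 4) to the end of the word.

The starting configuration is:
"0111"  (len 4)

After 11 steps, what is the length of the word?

0) "0111"  (len 4)
1) "111"  (len 3)
2) "111111"  (len 6)
3) "1111111"  (len 7)
4) "11111100"  (len 8)
5) "111110001"  (len 9)
6) "111100011111"  (len 12)
7) "1110001111111"  (len 13)
8) "11000111111100"  (len 14)
9) "100011111110001"  (len 15)
10) "000111111100011111"  (len 18)
11) "00111111100011111"  (len 17)

17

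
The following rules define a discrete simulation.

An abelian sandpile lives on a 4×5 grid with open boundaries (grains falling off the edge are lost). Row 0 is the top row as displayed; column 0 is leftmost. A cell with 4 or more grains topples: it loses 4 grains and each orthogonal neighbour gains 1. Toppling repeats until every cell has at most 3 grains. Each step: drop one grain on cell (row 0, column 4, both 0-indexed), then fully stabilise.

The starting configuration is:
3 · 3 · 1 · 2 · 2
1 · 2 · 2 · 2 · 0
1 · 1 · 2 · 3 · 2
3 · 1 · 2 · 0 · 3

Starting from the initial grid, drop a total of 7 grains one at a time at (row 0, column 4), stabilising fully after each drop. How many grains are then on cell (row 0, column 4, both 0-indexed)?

2

step 0: 3 · 3 · 1 · 2 · 2
1 · 2 · 2 · 2 · 0
1 · 1 · 2 · 3 · 2
3 · 1 · 2 · 0 · 3
step 1: 3 · 3 · 1 · 2 · 3
1 · 2 · 2 · 2 · 0
1 · 1 · 2 · 3 · 2
3 · 1 · 2 · 0 · 3
step 2: 3 · 3 · 1 · 3 · 0
1 · 2 · 2 · 2 · 1
1 · 1 · 2 · 3 · 2
3 · 1 · 2 · 0 · 3
step 3: 3 · 3 · 1 · 3 · 1
1 · 2 · 2 · 2 · 1
1 · 1 · 2 · 3 · 2
3 · 1 · 2 · 0 · 3
step 4: 3 · 3 · 1 · 3 · 2
1 · 2 · 2 · 2 · 1
1 · 1 · 2 · 3 · 2
3 · 1 · 2 · 0 · 3
step 5: 3 · 3 · 1 · 3 · 3
1 · 2 · 2 · 2 · 1
1 · 1 · 2 · 3 · 2
3 · 1 · 2 · 0 · 3
step 6: 3 · 3 · 2 · 0 · 1
1 · 2 · 2 · 3 · 2
1 · 1 · 2 · 3 · 2
3 · 1 · 2 · 0 · 3
step 7: 3 · 3 · 2 · 0 · 2
1 · 2 · 2 · 3 · 2
1 · 1 · 2 · 3 · 2
3 · 1 · 2 · 0 · 3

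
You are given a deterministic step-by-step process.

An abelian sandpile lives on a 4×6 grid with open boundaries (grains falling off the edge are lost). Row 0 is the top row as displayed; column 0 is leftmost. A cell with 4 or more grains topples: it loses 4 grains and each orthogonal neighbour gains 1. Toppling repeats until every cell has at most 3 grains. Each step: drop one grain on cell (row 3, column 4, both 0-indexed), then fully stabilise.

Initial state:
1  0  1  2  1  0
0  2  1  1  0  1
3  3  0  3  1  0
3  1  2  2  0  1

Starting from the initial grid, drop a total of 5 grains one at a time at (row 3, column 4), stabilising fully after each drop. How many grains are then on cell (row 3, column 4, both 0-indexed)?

0) 1  0  1  2  1  0
0  2  1  1  0  1
3  3  0  3  1  0
3  1  2  2  0  1
1) 1  0  1  2  1  0
0  2  1  1  0  1
3  3  0  3  1  0
3  1  2  2  1  1
2) 1  0  1  2  1  0
0  2  1  1  0  1
3  3  0  3  1  0
3  1  2  2  2  1
3) 1  0  1  2  1  0
0  2  1  1  0  1
3  3  0  3  1  0
3  1  2  2  3  1
4) 1  0  1  2  1  0
0  2  1  1  0  1
3  3  0  3  2  0
3  1  2  3  0  2
5) 1  0  1  2  1  0
0  2  1  1  0  1
3  3  0  3  2  0
3  1  2  3  1  2

1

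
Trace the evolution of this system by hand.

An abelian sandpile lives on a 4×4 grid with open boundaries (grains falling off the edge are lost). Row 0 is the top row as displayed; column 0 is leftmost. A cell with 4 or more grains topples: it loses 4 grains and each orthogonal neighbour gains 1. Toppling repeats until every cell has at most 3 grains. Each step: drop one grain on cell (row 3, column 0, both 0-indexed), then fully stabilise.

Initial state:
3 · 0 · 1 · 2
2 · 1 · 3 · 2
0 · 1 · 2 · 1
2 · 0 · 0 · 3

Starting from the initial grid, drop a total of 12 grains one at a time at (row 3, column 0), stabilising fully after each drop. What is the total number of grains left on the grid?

29

[0] 3 · 0 · 1 · 2
2 · 1 · 3 · 2
0 · 1 · 2 · 1
2 · 0 · 0 · 3
[1] 3 · 0 · 1 · 2
2 · 1 · 3 · 2
0 · 1 · 2 · 1
3 · 0 · 0 · 3
[2] 3 · 0 · 1 · 2
2 · 1 · 3 · 2
1 · 1 · 2 · 1
0 · 1 · 0 · 3
[3] 3 · 0 · 1 · 2
2 · 1 · 3 · 2
1 · 1 · 2 · 1
1 · 1 · 0 · 3
[4] 3 · 0 · 1 · 2
2 · 1 · 3 · 2
1 · 1 · 2 · 1
2 · 1 · 0 · 3
[5] 3 · 0 · 1 · 2
2 · 1 · 3 · 2
1 · 1 · 2 · 1
3 · 1 · 0 · 3
[6] 3 · 0 · 1 · 2
2 · 1 · 3 · 2
2 · 1 · 2 · 1
0 · 2 · 0 · 3
[7] 3 · 0 · 1 · 2
2 · 1 · 3 · 2
2 · 1 · 2 · 1
1 · 2 · 0 · 3
[8] 3 · 0 · 1 · 2
2 · 1 · 3 · 2
2 · 1 · 2 · 1
2 · 2 · 0 · 3
[9] 3 · 0 · 1 · 2
2 · 1 · 3 · 2
2 · 1 · 2 · 1
3 · 2 · 0 · 3
[10] 3 · 0 · 1 · 2
2 · 1 · 3 · 2
3 · 1 · 2 · 1
0 · 3 · 0 · 3
[11] 3 · 0 · 1 · 2
2 · 1 · 3 · 2
3 · 1 · 2 · 1
1 · 3 · 0 · 3
[12] 3 · 0 · 1 · 2
2 · 1 · 3 · 2
3 · 1 · 2 · 1
2 · 3 · 0 · 3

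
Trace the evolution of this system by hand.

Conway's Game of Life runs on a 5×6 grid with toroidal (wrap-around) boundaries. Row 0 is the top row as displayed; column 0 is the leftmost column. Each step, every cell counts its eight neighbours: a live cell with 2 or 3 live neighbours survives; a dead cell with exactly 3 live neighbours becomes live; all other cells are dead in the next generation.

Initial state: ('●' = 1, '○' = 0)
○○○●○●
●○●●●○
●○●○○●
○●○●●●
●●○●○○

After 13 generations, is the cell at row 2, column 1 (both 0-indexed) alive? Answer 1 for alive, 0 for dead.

0) ○○○●○●
●○●●●○
●○●○○●
○●○●●●
●●○●○○
1) ○○○○○●
●○●○○○
○○○○○○
○○○●○○
○●○●○○
2) ●●●○○○
○○○○○○
○○○○○○
○○●○○○
○○●○●○
3) ○●●●○○
○●○○○○
○○○○○○
○○○●○○
○○●○○○
4) ○●○●○○
○●○○○○
○○○○○○
○○○○○○
○●○○○○
5) ●●○○○○
○○●○○○
○○○○○○
○○○○○○
○○●○○○
6) ○●●○○○
○●○○○○
○○○○○○
○○○○○○
○●○○○○
7) ●●●○○○
○●●○○○
○○○○○○
○○○○○○
○●●○○○
8) ●○○●○○
●○●○○○
○○○○○○
○○○○○○
●○●○○○
9) ●○●●○●
○●○○○○
○○○○○○
○○○○○○
○●○○○○
10) ●○●○○○
●●●○○○
○○○○○○
○○○○○○
●●●○○○
11) ○○○●○●
●○●○○○
○●○○○○
○●○○○○
●○●○○○
12) ●○●●○●
●●●○○○
●●●○○○
●●●○○○
●●●○○○
13) ○○○●○●
○○○○○○
○○○●○●
○○○●○●
○○○○○○

0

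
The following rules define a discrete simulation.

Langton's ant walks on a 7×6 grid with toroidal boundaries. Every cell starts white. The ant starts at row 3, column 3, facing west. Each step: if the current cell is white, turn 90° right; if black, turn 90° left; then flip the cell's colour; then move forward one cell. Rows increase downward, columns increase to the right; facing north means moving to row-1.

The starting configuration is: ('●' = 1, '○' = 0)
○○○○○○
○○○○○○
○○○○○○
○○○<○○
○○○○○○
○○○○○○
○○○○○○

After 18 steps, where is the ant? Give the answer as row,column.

4,4

k=0  ○○○○○○
○○○○○○
○○○○○○
○○○<○○
○○○○○○
○○○○○○
○○○○○○
k=1  ○○○○○○
○○○○○○
○○○^○○
○○○●○○
○○○○○○
○○○○○○
○○○○○○
k=2  ○○○○○○
○○○○○○
○○○●>○
○○○●○○
○○○○○○
○○○○○○
○○○○○○
k=3  ○○○○○○
○○○○○○
○○○●●○
○○○●v○
○○○○○○
○○○○○○
○○○○○○
k=4  ○○○○○○
○○○○○○
○○○●●○
○○○<●○
○○○○○○
○○○○○○
○○○○○○
k=5  ○○○○○○
○○○○○○
○○○●●○
○○○○●○
○○○v○○
○○○○○○
○○○○○○
k=6  ○○○○○○
○○○○○○
○○○●●○
○○○○●○
○○<●○○
○○○○○○
○○○○○○
k=7  ○○○○○○
○○○○○○
○○○●●○
○○^○●○
○○●●○○
○○○○○○
○○○○○○
k=8  ○○○○○○
○○○○○○
○○○●●○
○○●>●○
○○●●○○
○○○○○○
○○○○○○
k=9  ○○○○○○
○○○○○○
○○○●●○
○○●●●○
○○●v○○
○○○○○○
○○○○○○
k=10  ○○○○○○
○○○○○○
○○○●●○
○○●●●○
○○●○>○
○○○○○○
○○○○○○
k=11  ○○○○○○
○○○○○○
○○○●●○
○○●●●○
○○●○●○
○○○○v○
○○○○○○
k=12  ○○○○○○
○○○○○○
○○○●●○
○○●●●○
○○●○●○
○○○<●○
○○○○○○
k=13  ○○○○○○
○○○○○○
○○○●●○
○○●●●○
○○●^●○
○○○●●○
○○○○○○
k=14  ○○○○○○
○○○○○○
○○○●●○
○○●●●○
○○●●>○
○○○●●○
○○○○○○
k=15  ○○○○○○
○○○○○○
○○○●●○
○○●●^○
○○●●○○
○○○●●○
○○○○○○
k=16  ○○○○○○
○○○○○○
○○○●●○
○○●<○○
○○●●○○
○○○●●○
○○○○○○
k=17  ○○○○○○
○○○○○○
○○○●●○
○○●○○○
○○●v○○
○○○●●○
○○○○○○
k=18  ○○○○○○
○○○○○○
○○○●●○
○○●○○○
○○●○>○
○○○●●○
○○○○○○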